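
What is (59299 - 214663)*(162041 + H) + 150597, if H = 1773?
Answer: -25450647699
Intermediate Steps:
(59299 - 214663)*(162041 + H) + 150597 = (59299 - 214663)*(162041 + 1773) + 150597 = -155364*163814 + 150597 = -25450798296 + 150597 = -25450647699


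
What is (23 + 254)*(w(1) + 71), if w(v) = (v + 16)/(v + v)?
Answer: 44043/2 ≈ 22022.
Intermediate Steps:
w(v) = (16 + v)/(2*v) (w(v) = (16 + v)/((2*v)) = (16 + v)*(1/(2*v)) = (16 + v)/(2*v))
(23 + 254)*(w(1) + 71) = (23 + 254)*((1/2)*(16 + 1)/1 + 71) = 277*((1/2)*1*17 + 71) = 277*(17/2 + 71) = 277*(159/2) = 44043/2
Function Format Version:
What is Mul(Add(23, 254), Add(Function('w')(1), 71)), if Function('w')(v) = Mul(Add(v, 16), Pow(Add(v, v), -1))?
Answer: Rational(44043, 2) ≈ 22022.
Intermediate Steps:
Function('w')(v) = Mul(Rational(1, 2), Pow(v, -1), Add(16, v)) (Function('w')(v) = Mul(Add(16, v), Pow(Mul(2, v), -1)) = Mul(Add(16, v), Mul(Rational(1, 2), Pow(v, -1))) = Mul(Rational(1, 2), Pow(v, -1), Add(16, v)))
Mul(Add(23, 254), Add(Function('w')(1), 71)) = Mul(Add(23, 254), Add(Mul(Rational(1, 2), Pow(1, -1), Add(16, 1)), 71)) = Mul(277, Add(Mul(Rational(1, 2), 1, 17), 71)) = Mul(277, Add(Rational(17, 2), 71)) = Mul(277, Rational(159, 2)) = Rational(44043, 2)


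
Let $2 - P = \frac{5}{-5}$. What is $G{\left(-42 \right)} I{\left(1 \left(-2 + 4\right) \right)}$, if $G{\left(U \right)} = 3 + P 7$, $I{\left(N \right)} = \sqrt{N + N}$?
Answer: $48$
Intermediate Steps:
$P = 3$ ($P = 2 - \frac{5}{-5} = 2 - 5 \left(- \frac{1}{5}\right) = 2 - -1 = 2 + 1 = 3$)
$I{\left(N \right)} = \sqrt{2} \sqrt{N}$ ($I{\left(N \right)} = \sqrt{2 N} = \sqrt{2} \sqrt{N}$)
$G{\left(U \right)} = 24$ ($G{\left(U \right)} = 3 + 3 \cdot 7 = 3 + 21 = 24$)
$G{\left(-42 \right)} I{\left(1 \left(-2 + 4\right) \right)} = 24 \sqrt{2} \sqrt{1 \left(-2 + 4\right)} = 24 \sqrt{2} \sqrt{1 \cdot 2} = 24 \sqrt{2} \sqrt{2} = 24 \cdot 2 = 48$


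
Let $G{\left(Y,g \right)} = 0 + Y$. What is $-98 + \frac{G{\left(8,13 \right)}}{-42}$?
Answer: $- \frac{2062}{21} \approx -98.19$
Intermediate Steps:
$G{\left(Y,g \right)} = Y$
$-98 + \frac{G{\left(8,13 \right)}}{-42} = -98 + \frac{1}{-42} \cdot 8 = -98 - \frac{4}{21} = - \frac{2062}{21}$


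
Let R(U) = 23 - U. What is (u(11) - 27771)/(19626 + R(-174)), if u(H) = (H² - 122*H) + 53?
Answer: -673/461 ≈ -1.4599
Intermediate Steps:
u(H) = 53 + H² - 122*H
(u(11) - 27771)/(19626 + R(-174)) = ((53 + 11² - 122*11) - 27771)/(19626 + (23 - 1*(-174))) = ((53 + 121 - 1342) - 27771)/(19626 + (23 + 174)) = (-1168 - 27771)/(19626 + 197) = -28939/19823 = -28939*1/19823 = -673/461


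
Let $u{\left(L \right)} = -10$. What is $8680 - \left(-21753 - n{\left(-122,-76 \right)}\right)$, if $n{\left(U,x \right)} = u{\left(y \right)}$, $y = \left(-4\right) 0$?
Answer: $30423$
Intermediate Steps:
$y = 0$
$n{\left(U,x \right)} = -10$
$8680 - \left(-21753 - n{\left(-122,-76 \right)}\right) = 8680 - \left(-21753 - -10\right) = 8680 - \left(-21753 + 10\right) = 8680 - -21743 = 8680 + 21743 = 30423$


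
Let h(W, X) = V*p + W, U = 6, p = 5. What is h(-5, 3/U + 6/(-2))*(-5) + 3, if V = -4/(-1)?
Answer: -72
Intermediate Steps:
V = 4 (V = -4*(-1) = 4)
h(W, X) = 20 + W (h(W, X) = 4*5 + W = 20 + W)
h(-5, 3/U + 6/(-2))*(-5) + 3 = (20 - 5)*(-5) + 3 = 15*(-5) + 3 = -75 + 3 = -72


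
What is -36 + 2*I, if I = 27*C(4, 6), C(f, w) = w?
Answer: 288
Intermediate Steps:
I = 162 (I = 27*6 = 162)
-36 + 2*I = -36 + 2*162 = -36 + 324 = 288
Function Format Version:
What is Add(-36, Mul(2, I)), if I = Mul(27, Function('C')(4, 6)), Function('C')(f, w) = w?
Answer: 288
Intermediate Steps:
I = 162 (I = Mul(27, 6) = 162)
Add(-36, Mul(2, I)) = Add(-36, Mul(2, 162)) = Add(-36, 324) = 288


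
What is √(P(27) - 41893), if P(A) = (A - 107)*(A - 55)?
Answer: I*√39653 ≈ 199.13*I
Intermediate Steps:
P(A) = (-107 + A)*(-55 + A)
√(P(27) - 41893) = √((5885 + 27² - 162*27) - 41893) = √((5885 + 729 - 4374) - 41893) = √(2240 - 41893) = √(-39653) = I*√39653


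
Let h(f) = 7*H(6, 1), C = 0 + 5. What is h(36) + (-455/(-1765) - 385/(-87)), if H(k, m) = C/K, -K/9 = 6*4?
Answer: 9996889/2211192 ≈ 4.5210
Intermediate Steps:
C = 5
K = -216 (K = -54*4 = -9*24 = -216)
H(k, m) = -5/216 (H(k, m) = 5/(-216) = 5*(-1/216) = -5/216)
h(f) = -35/216 (h(f) = 7*(-5/216) = -35/216)
h(36) + (-455/(-1765) - 385/(-87)) = -35/216 + (-455/(-1765) - 385/(-87)) = -35/216 + (-455*(-1/1765) - 385*(-1/87)) = -35/216 + (91/353 + 385/87) = -35/216 + 143822/30711 = 9996889/2211192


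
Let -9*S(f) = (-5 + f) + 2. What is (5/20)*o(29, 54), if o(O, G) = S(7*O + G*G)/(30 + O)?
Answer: -779/531 ≈ -1.4670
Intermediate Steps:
S(f) = 1/3 - f/9 (S(f) = -((-5 + f) + 2)/9 = -(-3 + f)/9 = 1/3 - f/9)
o(O, G) = (1/3 - 7*O/9 - G**2/9)/(30 + O) (o(O, G) = (1/3 - (7*O + G*G)/9)/(30 + O) = (1/3 - (7*O + G**2)/9)/(30 + O) = (1/3 - (G**2 + 7*O)/9)/(30 + O) = (1/3 + (-7*O/9 - G**2/9))/(30 + O) = (1/3 - 7*O/9 - G**2/9)/(30 + O))
(5/20)*o(29, 54) = (5/20)*((3 - 1*54**2 - 7*29)/(9*(30 + 29))) = (5*(1/20))*((1/9)*(3 - 1*2916 - 203)/59) = ((1/9)*(1/59)*(3 - 2916 - 203))/4 = ((1/9)*(1/59)*(-3116))/4 = (1/4)*(-3116/531) = -779/531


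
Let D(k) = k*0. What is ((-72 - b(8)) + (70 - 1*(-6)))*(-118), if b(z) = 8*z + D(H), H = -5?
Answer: 7080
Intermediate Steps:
D(k) = 0
b(z) = 8*z (b(z) = 8*z + 0 = 8*z)
((-72 - b(8)) + (70 - 1*(-6)))*(-118) = ((-72 - 8*8) + (70 - 1*(-6)))*(-118) = ((-72 - 1*64) + (70 + 6))*(-118) = ((-72 - 64) + 76)*(-118) = (-136 + 76)*(-118) = -60*(-118) = 7080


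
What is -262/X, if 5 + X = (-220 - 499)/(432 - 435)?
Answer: -393/352 ≈ -1.1165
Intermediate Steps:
X = 704/3 (X = -5 + (-220 - 499)/(432 - 435) = -5 - 719/(-3) = -5 - 719*(-1/3) = -5 + 719/3 = 704/3 ≈ 234.67)
-262/X = -262/704/3 = -262*3/704 = -393/352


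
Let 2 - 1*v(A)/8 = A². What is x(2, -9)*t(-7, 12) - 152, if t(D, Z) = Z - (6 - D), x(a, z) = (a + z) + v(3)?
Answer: -89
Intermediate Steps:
v(A) = 16 - 8*A²
x(a, z) = -56 + a + z (x(a, z) = (a + z) + (16 - 8*3²) = (a + z) + (16 - 8*9) = (a + z) + (16 - 72) = (a + z) - 56 = -56 + a + z)
t(D, Z) = -6 + D + Z (t(D, Z) = Z + (-6 + D) = -6 + D + Z)
x(2, -9)*t(-7, 12) - 152 = (-56 + 2 - 9)*(-6 - 7 + 12) - 152 = -63*(-1) - 152 = 63 - 152 = -89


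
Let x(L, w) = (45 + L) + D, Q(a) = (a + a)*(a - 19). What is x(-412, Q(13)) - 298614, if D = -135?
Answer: -299116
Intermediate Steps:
Q(a) = 2*a*(-19 + a) (Q(a) = (2*a)*(-19 + a) = 2*a*(-19 + a))
x(L, w) = -90 + L (x(L, w) = (45 + L) - 135 = -90 + L)
x(-412, Q(13)) - 298614 = (-90 - 412) - 298614 = -502 - 298614 = -299116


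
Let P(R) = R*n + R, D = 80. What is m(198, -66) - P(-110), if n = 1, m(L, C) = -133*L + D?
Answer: -26034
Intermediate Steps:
m(L, C) = 80 - 133*L (m(L, C) = -133*L + 80 = 80 - 133*L)
P(R) = 2*R (P(R) = R*1 + R = R + R = 2*R)
m(198, -66) - P(-110) = (80 - 133*198) - 2*(-110) = (80 - 26334) - 1*(-220) = -26254 + 220 = -26034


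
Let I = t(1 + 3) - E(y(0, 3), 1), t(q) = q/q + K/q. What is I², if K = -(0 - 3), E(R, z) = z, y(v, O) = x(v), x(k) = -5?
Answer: 9/16 ≈ 0.56250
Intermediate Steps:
y(v, O) = -5
K = 3 (K = -1*(-3) = 3)
t(q) = 1 + 3/q (t(q) = q/q + 3/q = 1 + 3/q)
I = ¾ (I = (3 + (1 + 3))/(1 + 3) - 1*1 = (3 + 4)/4 - 1 = (¼)*7 - 1 = 7/4 - 1 = ¾ ≈ 0.75000)
I² = (¾)² = 9/16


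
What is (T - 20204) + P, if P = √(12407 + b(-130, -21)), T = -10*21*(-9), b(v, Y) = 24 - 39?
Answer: -18314 + 2*√3098 ≈ -18203.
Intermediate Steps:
b(v, Y) = -15
T = 1890 (T = -210*(-9) = 1890)
P = 2*√3098 (P = √(12407 - 15) = √12392 = 2*√3098 ≈ 111.32)
(T - 20204) + P = (1890 - 20204) + 2*√3098 = -18314 + 2*√3098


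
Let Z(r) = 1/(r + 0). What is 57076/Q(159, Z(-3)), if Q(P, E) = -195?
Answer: -57076/195 ≈ -292.70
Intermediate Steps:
Z(r) = 1/r
57076/Q(159, Z(-3)) = 57076/(-195) = 57076*(-1/195) = -57076/195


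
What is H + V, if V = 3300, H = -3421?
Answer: -121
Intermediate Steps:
H + V = -3421 + 3300 = -121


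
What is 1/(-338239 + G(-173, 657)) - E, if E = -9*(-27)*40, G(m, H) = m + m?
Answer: -3291046201/338585 ≈ -9720.0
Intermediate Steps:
G(m, H) = 2*m
E = 9720 (E = 243*40 = 9720)
1/(-338239 + G(-173, 657)) - E = 1/(-338239 + 2*(-173)) - 1*9720 = 1/(-338239 - 346) - 9720 = 1/(-338585) - 9720 = -1/338585 - 9720 = -3291046201/338585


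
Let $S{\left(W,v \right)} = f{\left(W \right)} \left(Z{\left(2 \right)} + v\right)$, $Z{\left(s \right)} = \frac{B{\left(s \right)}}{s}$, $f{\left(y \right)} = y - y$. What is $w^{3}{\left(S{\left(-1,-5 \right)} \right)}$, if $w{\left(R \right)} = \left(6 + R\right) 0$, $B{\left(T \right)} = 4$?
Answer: $0$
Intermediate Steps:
$f{\left(y \right)} = 0$
$Z{\left(s \right)} = \frac{4}{s}$
$S{\left(W,v \right)} = 0$ ($S{\left(W,v \right)} = 0 \left(\frac{4}{2} + v\right) = 0 \left(4 \cdot \frac{1}{2} + v\right) = 0 \left(2 + v\right) = 0$)
$w{\left(R \right)} = 0$
$w^{3}{\left(S{\left(-1,-5 \right)} \right)} = 0^{3} = 0$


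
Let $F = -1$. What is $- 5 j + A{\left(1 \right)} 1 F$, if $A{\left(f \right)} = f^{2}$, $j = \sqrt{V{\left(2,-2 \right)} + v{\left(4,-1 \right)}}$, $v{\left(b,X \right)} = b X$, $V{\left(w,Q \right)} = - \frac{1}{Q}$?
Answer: $-1 - \frac{5 i \sqrt{14}}{2} \approx -1.0 - 9.3541 i$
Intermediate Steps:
$v{\left(b,X \right)} = X b$
$j = \frac{i \sqrt{14}}{2}$ ($j = \sqrt{- \frac{1}{-2} - 4} = \sqrt{\left(-1\right) \left(- \frac{1}{2}\right) - 4} = \sqrt{\frac{1}{2} - 4} = \sqrt{- \frac{7}{2}} = \frac{i \sqrt{14}}{2} \approx 1.8708 i$)
$- 5 j + A{\left(1 \right)} 1 F = - 5 \frac{i \sqrt{14}}{2} + 1^{2} \cdot 1 \left(-1\right) = - \frac{5 i \sqrt{14}}{2} + 1 \left(-1\right) = - \frac{5 i \sqrt{14}}{2} - 1 = -1 - \frac{5 i \sqrt{14}}{2}$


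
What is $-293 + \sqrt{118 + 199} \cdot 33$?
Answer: $-293 + 33 \sqrt{317} \approx 294.55$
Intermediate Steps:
$-293 + \sqrt{118 + 199} \cdot 33 = -293 + \sqrt{317} \cdot 33 = -293 + 33 \sqrt{317}$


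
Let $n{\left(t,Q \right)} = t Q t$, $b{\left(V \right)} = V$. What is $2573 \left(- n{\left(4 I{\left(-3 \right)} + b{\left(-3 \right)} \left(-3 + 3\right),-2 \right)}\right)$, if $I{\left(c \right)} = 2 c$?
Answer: $2964096$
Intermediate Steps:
$n{\left(t,Q \right)} = Q t^{2}$ ($n{\left(t,Q \right)} = Q t t = Q t^{2}$)
$2573 \left(- n{\left(4 I{\left(-3 \right)} + b{\left(-3 \right)} \left(-3 + 3\right),-2 \right)}\right) = 2573 \left(- \left(-2\right) \left(4 \cdot 2 \left(-3\right) - 3 \left(-3 + 3\right)\right)^{2}\right) = 2573 \left(- \left(-2\right) \left(4 \left(-6\right) - 0\right)^{2}\right) = 2573 \left(- \left(-2\right) \left(-24 + 0\right)^{2}\right) = 2573 \left(- \left(-2\right) \left(-24\right)^{2}\right) = 2573 \left(- \left(-2\right) 576\right) = 2573 \left(\left(-1\right) \left(-1152\right)\right) = 2573 \cdot 1152 = 2964096$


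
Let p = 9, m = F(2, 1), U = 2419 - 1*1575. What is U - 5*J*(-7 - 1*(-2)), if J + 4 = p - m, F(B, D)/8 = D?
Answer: 769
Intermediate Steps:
U = 844 (U = 2419 - 1575 = 844)
F(B, D) = 8*D
m = 8 (m = 8*1 = 8)
J = -3 (J = -4 + (9 - 1*8) = -4 + (9 - 8) = -4 + 1 = -3)
U - 5*J*(-7 - 1*(-2)) = 844 - 5*(-3)*(-7 - 1*(-2)) = 844 - (-15)*(-7 + 2) = 844 - (-15)*(-5) = 844 - 1*75 = 844 - 75 = 769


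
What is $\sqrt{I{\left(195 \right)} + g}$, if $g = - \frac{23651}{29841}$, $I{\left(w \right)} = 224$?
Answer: $\frac{\sqrt{4056386397}}{4263} \approx 14.94$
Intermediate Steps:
$g = - \frac{23651}{29841}$ ($g = \left(-23651\right) \frac{1}{29841} = - \frac{23651}{29841} \approx -0.79257$)
$\sqrt{I{\left(195 \right)} + g} = \sqrt{224 - \frac{23651}{29841}} = \sqrt{\frac{6660733}{29841}} = \frac{\sqrt{4056386397}}{4263}$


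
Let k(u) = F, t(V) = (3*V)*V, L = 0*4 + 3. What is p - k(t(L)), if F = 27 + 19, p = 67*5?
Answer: 289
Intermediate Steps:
L = 3 (L = 0 + 3 = 3)
p = 335
F = 46
t(V) = 3*V²
k(u) = 46
p - k(t(L)) = 335 - 1*46 = 335 - 46 = 289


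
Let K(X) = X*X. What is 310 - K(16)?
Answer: 54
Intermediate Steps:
K(X) = X²
310 - K(16) = 310 - 1*16² = 310 - 1*256 = 310 - 256 = 54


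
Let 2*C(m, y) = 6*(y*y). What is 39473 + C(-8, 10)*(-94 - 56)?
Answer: -5527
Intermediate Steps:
C(m, y) = 3*y² (C(m, y) = (6*(y*y))/2 = (6*y²)/2 = 3*y²)
39473 + C(-8, 10)*(-94 - 56) = 39473 + (3*10²)*(-94 - 56) = 39473 + (3*100)*(-150) = 39473 + 300*(-150) = 39473 - 45000 = -5527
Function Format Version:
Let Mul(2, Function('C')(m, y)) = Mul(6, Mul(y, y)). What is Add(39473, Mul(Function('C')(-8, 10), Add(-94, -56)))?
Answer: -5527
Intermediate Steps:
Function('C')(m, y) = Mul(3, Pow(y, 2)) (Function('C')(m, y) = Mul(Rational(1, 2), Mul(6, Mul(y, y))) = Mul(Rational(1, 2), Mul(6, Pow(y, 2))) = Mul(3, Pow(y, 2)))
Add(39473, Mul(Function('C')(-8, 10), Add(-94, -56))) = Add(39473, Mul(Mul(3, Pow(10, 2)), Add(-94, -56))) = Add(39473, Mul(Mul(3, 100), -150)) = Add(39473, Mul(300, -150)) = Add(39473, -45000) = -5527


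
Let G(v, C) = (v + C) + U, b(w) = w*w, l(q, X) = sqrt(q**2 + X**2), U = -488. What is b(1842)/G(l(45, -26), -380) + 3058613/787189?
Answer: -772016149075643/196986962549 - 1130988*sqrt(2701)/250241 ≈ -4154.0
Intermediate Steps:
l(q, X) = sqrt(X**2 + q**2)
b(w) = w**2
G(v, C) = -488 + C + v (G(v, C) = (v + C) - 488 = (C + v) - 488 = -488 + C + v)
b(1842)/G(l(45, -26), -380) + 3058613/787189 = 1842**2/(-488 - 380 + sqrt((-26)**2 + 45**2)) + 3058613/787189 = 3392964/(-488 - 380 + sqrt(676 + 2025)) + 3058613*(1/787189) = 3392964/(-488 - 380 + sqrt(2701)) + 3058613/787189 = 3392964/(-868 + sqrt(2701)) + 3058613/787189 = 3058613/787189 + 3392964/(-868 + sqrt(2701))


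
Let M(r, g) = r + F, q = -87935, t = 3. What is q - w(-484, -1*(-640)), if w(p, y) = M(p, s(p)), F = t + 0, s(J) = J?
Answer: -87454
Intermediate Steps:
F = 3 (F = 3 + 0 = 3)
M(r, g) = 3 + r (M(r, g) = r + 3 = 3 + r)
w(p, y) = 3 + p
q - w(-484, -1*(-640)) = -87935 - (3 - 484) = -87935 - 1*(-481) = -87935 + 481 = -87454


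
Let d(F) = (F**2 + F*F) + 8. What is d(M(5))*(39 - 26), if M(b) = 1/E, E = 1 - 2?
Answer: 130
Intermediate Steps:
E = -1
M(b) = -1 (M(b) = 1/(-1) = -1)
d(F) = 8 + 2*F**2 (d(F) = (F**2 + F**2) + 8 = 2*F**2 + 8 = 8 + 2*F**2)
d(M(5))*(39 - 26) = (8 + 2*(-1)**2)*(39 - 26) = (8 + 2*1)*13 = (8 + 2)*13 = 10*13 = 130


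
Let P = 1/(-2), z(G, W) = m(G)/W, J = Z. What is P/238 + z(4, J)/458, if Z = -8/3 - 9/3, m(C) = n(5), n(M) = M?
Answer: -439/109004 ≈ -0.0040274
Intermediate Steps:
m(C) = 5
Z = -17/3 (Z = -8*⅓ - 9*⅓ = -8/3 - 3 = -17/3 ≈ -5.6667)
J = -17/3 ≈ -5.6667
z(G, W) = 5/W
P = -½ ≈ -0.50000
P/238 + z(4, J)/458 = -½/238 + (5/(-17/3))/458 = -½*1/238 + (5*(-3/17))*(1/458) = -1/476 - 15/17*1/458 = -1/476 - 15/7786 = -439/109004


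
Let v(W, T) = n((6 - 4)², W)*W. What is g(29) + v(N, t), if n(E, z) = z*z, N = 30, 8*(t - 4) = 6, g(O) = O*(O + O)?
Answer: 28682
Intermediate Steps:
g(O) = 2*O² (g(O) = O*(2*O) = 2*O²)
t = 19/4 (t = 4 + (⅛)*6 = 4 + ¾ = 19/4 ≈ 4.7500)
n(E, z) = z²
v(W, T) = W³ (v(W, T) = W²*W = W³)
g(29) + v(N, t) = 2*29² + 30³ = 2*841 + 27000 = 1682 + 27000 = 28682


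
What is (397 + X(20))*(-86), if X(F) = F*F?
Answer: -68542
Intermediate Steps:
X(F) = F**2
(397 + X(20))*(-86) = (397 + 20**2)*(-86) = (397 + 400)*(-86) = 797*(-86) = -68542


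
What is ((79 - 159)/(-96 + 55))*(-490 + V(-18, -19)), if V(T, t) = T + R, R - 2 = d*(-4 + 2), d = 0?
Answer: -40480/41 ≈ -987.32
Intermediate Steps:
R = 2 (R = 2 + 0*(-4 + 2) = 2 + 0*(-2) = 2 + 0 = 2)
V(T, t) = 2 + T (V(T, t) = T + 2 = 2 + T)
((79 - 159)/(-96 + 55))*(-490 + V(-18, -19)) = ((79 - 159)/(-96 + 55))*(-490 + (2 - 18)) = (-80/(-41))*(-490 - 16) = -80*(-1/41)*(-506) = (80/41)*(-506) = -40480/41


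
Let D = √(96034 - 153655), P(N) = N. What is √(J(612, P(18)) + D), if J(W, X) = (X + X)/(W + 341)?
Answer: √(34308 + 908209*I*√57621)/953 ≈ 10.956 + 10.955*I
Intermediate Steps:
J(W, X) = 2*X/(341 + W) (J(W, X) = (2*X)/(341 + W) = 2*X/(341 + W))
D = I*√57621 (D = √(-57621) = I*√57621 ≈ 240.04*I)
√(J(612, P(18)) + D) = √(2*18/(341 + 612) + I*√57621) = √(2*18/953 + I*√57621) = √(2*18*(1/953) + I*√57621) = √(36/953 + I*√57621)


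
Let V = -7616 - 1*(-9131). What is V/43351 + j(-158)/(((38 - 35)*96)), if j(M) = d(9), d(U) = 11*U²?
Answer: 4340229/1387232 ≈ 3.1287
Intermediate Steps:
V = 1515 (V = -7616 + 9131 = 1515)
j(M) = 891 (j(M) = 11*9² = 11*81 = 891)
V/43351 + j(-158)/(((38 - 35)*96)) = 1515/43351 + 891/(((38 - 35)*96)) = 1515*(1/43351) + 891/((3*96)) = 1515/43351 + 891/288 = 1515/43351 + 891*(1/288) = 1515/43351 + 99/32 = 4340229/1387232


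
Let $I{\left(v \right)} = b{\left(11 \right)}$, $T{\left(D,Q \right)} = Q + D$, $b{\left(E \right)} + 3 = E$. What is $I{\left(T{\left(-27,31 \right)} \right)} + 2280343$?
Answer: $2280351$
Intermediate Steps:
$b{\left(E \right)} = -3 + E$
$T{\left(D,Q \right)} = D + Q$
$I{\left(v \right)} = 8$ ($I{\left(v \right)} = -3 + 11 = 8$)
$I{\left(T{\left(-27,31 \right)} \right)} + 2280343 = 8 + 2280343 = 2280351$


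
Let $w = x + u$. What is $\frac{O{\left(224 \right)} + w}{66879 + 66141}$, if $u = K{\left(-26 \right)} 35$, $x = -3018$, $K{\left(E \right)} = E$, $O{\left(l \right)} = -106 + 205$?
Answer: $- \frac{3829}{133020} \approx -0.028785$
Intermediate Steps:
$O{\left(l \right)} = 99$
$u = -910$ ($u = \left(-26\right) 35 = -910$)
$w = -3928$ ($w = -3018 - 910 = -3928$)
$\frac{O{\left(224 \right)} + w}{66879 + 66141} = \frac{99 - 3928}{66879 + 66141} = - \frac{3829}{133020}$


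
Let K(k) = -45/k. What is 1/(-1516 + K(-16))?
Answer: -16/24211 ≈ -0.00066086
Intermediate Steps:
1/(-1516 + K(-16)) = 1/(-1516 - 45/(-16)) = 1/(-1516 - 45*(-1/16)) = 1/(-1516 + 45/16) = 1/(-24211/16) = -16/24211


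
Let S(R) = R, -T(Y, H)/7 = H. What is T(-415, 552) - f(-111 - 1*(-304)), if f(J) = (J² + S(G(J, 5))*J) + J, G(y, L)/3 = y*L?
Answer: -600041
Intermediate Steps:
T(Y, H) = -7*H
G(y, L) = 3*L*y (G(y, L) = 3*(y*L) = 3*(L*y) = 3*L*y)
f(J) = J + 16*J² (f(J) = (J² + (3*5*J)*J) + J = (J² + (15*J)*J) + J = (J² + 15*J²) + J = 16*J² + J = J + 16*J²)
T(-415, 552) - f(-111 - 1*(-304)) = -7*552 - (-111 - 1*(-304))*(1 + 16*(-111 - 1*(-304))) = -3864 - (-111 + 304)*(1 + 16*(-111 + 304)) = -3864 - 193*(1 + 16*193) = -3864 - 193*(1 + 3088) = -3864 - 193*3089 = -3864 - 1*596177 = -3864 - 596177 = -600041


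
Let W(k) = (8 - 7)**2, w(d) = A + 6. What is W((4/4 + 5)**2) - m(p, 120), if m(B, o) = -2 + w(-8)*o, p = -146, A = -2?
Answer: -477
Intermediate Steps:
w(d) = 4 (w(d) = -2 + 6 = 4)
W(k) = 1 (W(k) = 1**2 = 1)
m(B, o) = -2 + 4*o
W((4/4 + 5)**2) - m(p, 120) = 1 - (-2 + 4*120) = 1 - (-2 + 480) = 1 - 1*478 = 1 - 478 = -477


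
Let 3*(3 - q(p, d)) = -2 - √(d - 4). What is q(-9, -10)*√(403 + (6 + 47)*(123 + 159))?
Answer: √15349*(11 + I*√14)/3 ≈ 454.27 + 154.52*I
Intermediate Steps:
q(p, d) = 11/3 + √(-4 + d)/3 (q(p, d) = 3 - (-2 - √(d - 4))/3 = 3 - (-2 - √(-4 + d))/3 = 3 + (⅔ + √(-4 + d)/3) = 11/3 + √(-4 + d)/3)
q(-9, -10)*√(403 + (6 + 47)*(123 + 159)) = (11/3 + √(-4 - 10)/3)*√(403 + (6 + 47)*(123 + 159)) = (11/3 + √(-14)/3)*√(403 + 53*282) = (11/3 + (I*√14)/3)*√(403 + 14946) = (11/3 + I*√14/3)*√15349 = √15349*(11/3 + I*√14/3)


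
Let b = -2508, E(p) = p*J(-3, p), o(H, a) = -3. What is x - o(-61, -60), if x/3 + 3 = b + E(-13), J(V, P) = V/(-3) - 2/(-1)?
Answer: -7647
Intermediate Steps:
J(V, P) = 2 - V/3 (J(V, P) = V*(-⅓) - 2*(-1) = -V/3 + 2 = 2 - V/3)
E(p) = 3*p (E(p) = p*(2 - ⅓*(-3)) = p*(2 + 1) = p*3 = 3*p)
x = -7650 (x = -9 + 3*(-2508 + 3*(-13)) = -9 + 3*(-2508 - 39) = -9 + 3*(-2547) = -9 - 7641 = -7650)
x - o(-61, -60) = -7650 - 1*(-3) = -7650 + 3 = -7647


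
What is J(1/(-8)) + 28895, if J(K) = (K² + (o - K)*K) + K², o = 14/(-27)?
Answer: 49930699/1728 ≈ 28895.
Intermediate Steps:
o = -14/27 (o = 14*(-1/27) = -14/27 ≈ -0.51852)
J(K) = 2*K² + K*(-14/27 - K) (J(K) = (K² + (-14/27 - K)*K) + K² = (K² + K*(-14/27 - K)) + K² = 2*K² + K*(-14/27 - K))
J(1/(-8)) + 28895 = (1/27)*(-14 + 27/(-8))/(-8) + 28895 = (1/27)*(-⅛)*(-14 + 27*(-⅛)) + 28895 = (1/27)*(-⅛)*(-14 - 27/8) + 28895 = (1/27)*(-⅛)*(-139/8) + 28895 = 139/1728 + 28895 = 49930699/1728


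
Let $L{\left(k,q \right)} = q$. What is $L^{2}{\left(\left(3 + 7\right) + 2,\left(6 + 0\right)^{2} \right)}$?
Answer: $1296$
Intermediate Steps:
$L^{2}{\left(\left(3 + 7\right) + 2,\left(6 + 0\right)^{2} \right)} = \left(\left(6 + 0\right)^{2}\right)^{2} = \left(6^{2}\right)^{2} = 36^{2} = 1296$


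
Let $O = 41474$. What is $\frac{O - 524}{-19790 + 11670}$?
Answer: $- \frac{585}{116} \approx -5.0431$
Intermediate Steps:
$\frac{O - 524}{-19790 + 11670} = \frac{41474 - 524}{-19790 + 11670} = \frac{40950}{-8120} = 40950 \left(- \frac{1}{8120}\right) = - \frac{585}{116}$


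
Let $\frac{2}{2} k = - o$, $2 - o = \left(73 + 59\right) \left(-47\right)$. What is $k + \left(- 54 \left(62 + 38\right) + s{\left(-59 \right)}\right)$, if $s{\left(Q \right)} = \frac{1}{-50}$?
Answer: $- \frac{580301}{50} \approx -11606.0$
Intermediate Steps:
$o = 6206$ ($o = 2 - \left(73 + 59\right) \left(-47\right) = 2 - 132 \left(-47\right) = 2 - -6204 = 2 + 6204 = 6206$)
$s{\left(Q \right)} = - \frac{1}{50}$
$k = -6206$ ($k = \left(-1\right) 6206 = -6206$)
$k + \left(- 54 \left(62 + 38\right) + s{\left(-59 \right)}\right) = -6206 - \left(\frac{1}{50} + 54 \left(62 + 38\right)\right) = -6206 - \frac{270001}{50} = - \frac{580301}{50}$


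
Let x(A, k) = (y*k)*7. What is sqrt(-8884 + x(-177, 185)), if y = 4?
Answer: 2*I*sqrt(926) ≈ 60.86*I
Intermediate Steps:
x(A, k) = 28*k (x(A, k) = (4*k)*7 = 28*k)
sqrt(-8884 + x(-177, 185)) = sqrt(-8884 + 28*185) = sqrt(-8884 + 5180) = sqrt(-3704) = 2*I*sqrt(926)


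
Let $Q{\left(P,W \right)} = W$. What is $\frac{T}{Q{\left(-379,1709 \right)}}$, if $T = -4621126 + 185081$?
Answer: $- \frac{4436045}{1709} \approx -2595.7$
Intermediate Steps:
$T = -4436045$
$\frac{T}{Q{\left(-379,1709 \right)}} = - \frac{4436045}{1709}$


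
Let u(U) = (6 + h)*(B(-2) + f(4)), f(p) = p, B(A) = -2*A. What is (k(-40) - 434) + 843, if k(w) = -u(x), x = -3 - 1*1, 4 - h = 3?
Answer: 353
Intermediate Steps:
h = 1 (h = 4 - 1*3 = 4 - 3 = 1)
x = -4 (x = -3 - 1 = -4)
u(U) = 56 (u(U) = (6 + 1)*(-2*(-2) + 4) = 7*(4 + 4) = 7*8 = 56)
k(w) = -56 (k(w) = -1*56 = -56)
(k(-40) - 434) + 843 = (-56 - 434) + 843 = -490 + 843 = 353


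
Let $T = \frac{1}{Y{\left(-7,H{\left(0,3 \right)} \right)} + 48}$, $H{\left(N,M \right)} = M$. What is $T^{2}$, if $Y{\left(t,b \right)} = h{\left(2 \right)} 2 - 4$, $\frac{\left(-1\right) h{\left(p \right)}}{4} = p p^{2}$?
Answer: $\frac{1}{400} \approx 0.0025$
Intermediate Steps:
$h{\left(p \right)} = - 4 p^{3}$ ($h{\left(p \right)} = - 4 p p^{2} = - 4 p^{3}$)
$Y{\left(t,b \right)} = -68$ ($Y{\left(t,b \right)} = - 4 \cdot 2^{3} \cdot 2 - 4 = \left(-4\right) 8 \cdot 2 - 4 = \left(-32\right) 2 - 4 = -64 - 4 = -68$)
$T = - \frac{1}{20}$ ($T = \frac{1}{-68 + 48} = \frac{1}{-20} = - \frac{1}{20} \approx -0.05$)
$T^{2} = \left(- \frac{1}{20}\right)^{2} = \frac{1}{400}$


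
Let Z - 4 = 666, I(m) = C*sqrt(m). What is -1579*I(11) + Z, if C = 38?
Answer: 670 - 60002*sqrt(11) ≈ -1.9833e+5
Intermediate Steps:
I(m) = 38*sqrt(m)
Z = 670 (Z = 4 + 666 = 670)
-1579*I(11) + Z = -60002*sqrt(11) + 670 = 670 - 60002*sqrt(11)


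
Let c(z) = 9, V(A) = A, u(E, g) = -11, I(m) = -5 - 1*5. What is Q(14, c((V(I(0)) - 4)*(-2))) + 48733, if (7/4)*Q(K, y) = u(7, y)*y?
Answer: 340735/7 ≈ 48676.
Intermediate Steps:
I(m) = -10 (I(m) = -5 - 5 = -10)
Q(K, y) = -44*y/7 (Q(K, y) = 4*(-11*y)/7 = -44*y/7)
Q(14, c((V(I(0)) - 4)*(-2))) + 48733 = -44/7*9 + 48733 = -396/7 + 48733 = 340735/7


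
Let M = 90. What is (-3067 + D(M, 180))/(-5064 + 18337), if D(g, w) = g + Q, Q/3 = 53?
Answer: -2818/13273 ≈ -0.21231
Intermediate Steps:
Q = 159 (Q = 3*53 = 159)
D(g, w) = 159 + g (D(g, w) = g + 159 = 159 + g)
(-3067 + D(M, 180))/(-5064 + 18337) = (-3067 + (159 + 90))/(-5064 + 18337) = (-3067 + 249)/13273 = -2818*1/13273 = -2818/13273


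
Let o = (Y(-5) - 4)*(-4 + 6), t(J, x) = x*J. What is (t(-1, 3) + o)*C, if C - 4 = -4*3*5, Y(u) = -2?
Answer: 840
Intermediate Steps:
t(J, x) = J*x
C = -56 (C = 4 - 4*3*5 = 4 - 12*5 = 4 - 60 = -56)
o = -12 (o = (-2 - 4)*(-4 + 6) = -6*2 = -12)
(t(-1, 3) + o)*C = (-1*3 - 12)*(-56) = (-3 - 12)*(-56) = -15*(-56) = 840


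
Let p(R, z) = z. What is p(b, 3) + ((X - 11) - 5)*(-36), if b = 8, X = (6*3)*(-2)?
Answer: 1875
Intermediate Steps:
X = -36 (X = 18*(-2) = -36)
p(b, 3) + ((X - 11) - 5)*(-36) = 3 + ((-36 - 11) - 5)*(-36) = 3 + (-47 - 5)*(-36) = 3 - 52*(-36) = 3 + 1872 = 1875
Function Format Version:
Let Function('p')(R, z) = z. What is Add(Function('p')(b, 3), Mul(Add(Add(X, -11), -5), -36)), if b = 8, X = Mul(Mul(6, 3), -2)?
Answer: 1875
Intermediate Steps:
X = -36 (X = Mul(18, -2) = -36)
Add(Function('p')(b, 3), Mul(Add(Add(X, -11), -5), -36)) = Add(3, Mul(Add(Add(-36, -11), -5), -36)) = Add(3, Mul(Add(-47, -5), -36)) = Add(3, Mul(-52, -36)) = Add(3, 1872) = 1875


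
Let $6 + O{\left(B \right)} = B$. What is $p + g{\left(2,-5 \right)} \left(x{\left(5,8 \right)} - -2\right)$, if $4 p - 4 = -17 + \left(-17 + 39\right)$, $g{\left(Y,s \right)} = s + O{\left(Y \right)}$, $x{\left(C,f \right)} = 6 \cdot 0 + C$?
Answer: $- \frac{243}{4} \approx -60.75$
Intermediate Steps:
$O{\left(B \right)} = -6 + B$
$x{\left(C,f \right)} = C$ ($x{\left(C,f \right)} = 0 + C = C$)
$g{\left(Y,s \right)} = -6 + Y + s$ ($g{\left(Y,s \right)} = s + \left(-6 + Y\right) = -6 + Y + s$)
$p = \frac{9}{4}$ ($p = 1 + \frac{-17 + \left(-17 + 39\right)}{4} = 1 + \frac{-17 + 22}{4} = 1 + \frac{1}{4} \cdot 5 = 1 + \frac{5}{4} = \frac{9}{4} \approx 2.25$)
$p + g{\left(2,-5 \right)} \left(x{\left(5,8 \right)} - -2\right) = \frac{9}{4} + \left(-6 + 2 - 5\right) \left(5 - -2\right) = \frac{9}{4} - 9 \left(5 + 2\right) = \frac{9}{4} - 63 = - \frac{243}{4}$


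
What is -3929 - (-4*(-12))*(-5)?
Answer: -3689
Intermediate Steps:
-3929 - (-4*(-12))*(-5) = -3929 - 48*(-5) = -3929 - 1*(-240) = -3929 + 240 = -3689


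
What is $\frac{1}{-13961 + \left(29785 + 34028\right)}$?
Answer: $\frac{1}{49852} \approx 2.0059 \cdot 10^{-5}$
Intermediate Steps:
$\frac{1}{-13961 + \left(29785 + 34028\right)} = \frac{1}{-13961 + 63813} = \frac{1}{49852}$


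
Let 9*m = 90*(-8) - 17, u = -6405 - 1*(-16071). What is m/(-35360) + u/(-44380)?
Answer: -152169989/706174560 ≈ -0.21548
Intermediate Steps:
u = 9666 (u = -6405 + 16071 = 9666)
m = -737/9 (m = (90*(-8) - 17)/9 = (-720 - 17)/9 = (1/9)*(-737) = -737/9 ≈ -81.889)
m/(-35360) + u/(-44380) = -737/9/(-35360) + 9666/(-44380) = -737/9*(-1/35360) + 9666*(-1/44380) = 737/318240 - 4833/22190 = -152169989/706174560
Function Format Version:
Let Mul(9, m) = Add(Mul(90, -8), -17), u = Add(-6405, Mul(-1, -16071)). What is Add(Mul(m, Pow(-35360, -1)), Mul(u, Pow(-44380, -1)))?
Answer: Rational(-152169989, 706174560) ≈ -0.21548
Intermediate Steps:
u = 9666 (u = Add(-6405, 16071) = 9666)
m = Rational(-737, 9) (m = Mul(Rational(1, 9), Add(Mul(90, -8), -17)) = Mul(Rational(1, 9), Add(-720, -17)) = Mul(Rational(1, 9), -737) = Rational(-737, 9) ≈ -81.889)
Add(Mul(m, Pow(-35360, -1)), Mul(u, Pow(-44380, -1))) = Add(Mul(Rational(-737, 9), Pow(-35360, -1)), Mul(9666, Pow(-44380, -1))) = Add(Mul(Rational(-737, 9), Rational(-1, 35360)), Mul(9666, Rational(-1, 44380))) = Add(Rational(737, 318240), Rational(-4833, 22190)) = Rational(-152169989, 706174560)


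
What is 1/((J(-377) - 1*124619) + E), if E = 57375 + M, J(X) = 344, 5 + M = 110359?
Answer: 1/43454 ≈ 2.3013e-5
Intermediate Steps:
M = 110354 (M = -5 + 110359 = 110354)
E = 167729 (E = 57375 + 110354 = 167729)
1/((J(-377) - 1*124619) + E) = 1/((344 - 1*124619) + 167729) = 1/((344 - 124619) + 167729) = 1/(-124275 + 167729) = 1/43454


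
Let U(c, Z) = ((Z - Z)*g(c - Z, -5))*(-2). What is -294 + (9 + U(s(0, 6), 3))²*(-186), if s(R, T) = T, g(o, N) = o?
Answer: -15360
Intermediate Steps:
U(c, Z) = 0 (U(c, Z) = ((Z - Z)*(c - Z))*(-2) = (0*(c - Z))*(-2) = 0*(-2) = 0)
-294 + (9 + U(s(0, 6), 3))²*(-186) = -294 + (9 + 0)²*(-186) = -294 + 9²*(-186) = -294 + 81*(-186) = -294 - 15066 = -15360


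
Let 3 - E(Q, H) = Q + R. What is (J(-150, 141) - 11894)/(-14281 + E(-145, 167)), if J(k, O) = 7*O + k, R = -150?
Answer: 11057/13983 ≈ 0.79075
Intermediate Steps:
J(k, O) = k + 7*O
E(Q, H) = 153 - Q (E(Q, H) = 3 - (Q - 150) = 3 - (-150 + Q) = 3 + (150 - Q) = 153 - Q)
(J(-150, 141) - 11894)/(-14281 + E(-145, 167)) = ((-150 + 7*141) - 11894)/(-14281 + (153 - 1*(-145))) = ((-150 + 987) - 11894)/(-14281 + (153 + 145)) = (837 - 11894)/(-14281 + 298) = -11057/(-13983) = -11057*(-1/13983) = 11057/13983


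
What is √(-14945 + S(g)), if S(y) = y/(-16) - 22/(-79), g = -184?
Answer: 9*I*√4602382/158 ≈ 122.2*I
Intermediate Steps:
S(y) = 22/79 - y/16 (S(y) = y*(-1/16) - 22*(-1/79) = -y/16 + 22/79 = 22/79 - y/16)
√(-14945 + S(g)) = √(-14945 + (22/79 - 1/16*(-184))) = √(-14945 + (22/79 + 23/2)) = √(-14945 + 1861/158) = √(-2359449/158) = 9*I*√4602382/158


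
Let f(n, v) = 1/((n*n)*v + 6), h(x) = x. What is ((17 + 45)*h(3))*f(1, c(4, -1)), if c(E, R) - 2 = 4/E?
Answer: 62/3 ≈ 20.667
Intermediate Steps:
c(E, R) = 2 + 4/E
f(n, v) = 1/(6 + v*n**2) (f(n, v) = 1/(n**2*v + 6) = 1/(v*n**2 + 6) = 1/(6 + v*n**2))
((17 + 45)*h(3))*f(1, c(4, -1)) = ((17 + 45)*3)/(6 + (2 + 4/4)*1**2) = (62*3)/(6 + (2 + 4*(1/4))*1) = 186/(6 + (2 + 1)*1) = 186/(6 + 3*1) = 186/(6 + 3) = 186/9 = 186*(1/9) = 62/3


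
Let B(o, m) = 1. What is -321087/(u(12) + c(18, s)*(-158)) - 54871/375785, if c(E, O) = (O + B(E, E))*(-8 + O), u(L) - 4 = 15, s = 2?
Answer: -120816773968/1075872455 ≈ -112.30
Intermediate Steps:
u(L) = 19 (u(L) = 4 + 15 = 19)
c(E, O) = (1 + O)*(-8 + O) (c(E, O) = (O + 1)*(-8 + O) = (1 + O)*(-8 + O))
-321087/(u(12) + c(18, s)*(-158)) - 54871/375785 = -321087/(19 + (-8 + 2**2 - 7*2)*(-158)) - 54871/375785 = -321087/(19 + (-8 + 4 - 14)*(-158)) - 54871*1/375785 = -321087/(19 - 18*(-158)) - 54871/375785 = -321087/(19 + 2844) - 54871/375785 = -321087/2863 - 54871/375785 = -120816773968/1075872455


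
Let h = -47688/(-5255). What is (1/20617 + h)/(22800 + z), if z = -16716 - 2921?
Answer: 983188751/342686805605 ≈ 0.0028691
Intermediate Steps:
z = -19637
h = 47688/5255 (h = -47688*(-1/5255) = 47688/5255 ≈ 9.0748)
(1/20617 + h)/(22800 + z) = (1/20617 + 47688/5255)/(22800 - 19637) = (1/20617 + 47688/5255)/3163 = (983188751/108342335)*(1/3163) = 983188751/342686805605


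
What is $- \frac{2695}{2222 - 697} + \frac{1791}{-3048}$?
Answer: $- \frac{729709}{309880} \approx -2.3548$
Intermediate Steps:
$- \frac{2695}{2222 - 697} + \frac{1791}{-3048} = - \frac{2695}{1525} + 1791 \left(- \frac{1}{3048}\right) = \left(-2695\right) \frac{1}{1525} - \frac{597}{1016} = - \frac{539}{305} - \frac{597}{1016} = - \frac{729709}{309880}$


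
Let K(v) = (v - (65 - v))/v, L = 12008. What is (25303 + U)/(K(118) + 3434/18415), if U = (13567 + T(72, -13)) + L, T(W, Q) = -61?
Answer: 110423816490/3554177 ≈ 31069.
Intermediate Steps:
K(v) = (-65 + 2*v)/v (K(v) = (v + (-65 + v))/v = (-65 + 2*v)/v)
U = 25514 (U = (13567 - 61) + 12008 = 13506 + 12008 = 25514)
(25303 + U)/(K(118) + 3434/18415) = (25303 + 25514)/((2 - 65/118) + 3434/18415) = 50817/((2 - 65*1/118) + 3434*(1/18415)) = 50817/((2 - 65/118) + 3434/18415) = 50817/(171/118 + 3434/18415) = 50817/(3554177/2172970) = 50817*(2172970/3554177) = 110423816490/3554177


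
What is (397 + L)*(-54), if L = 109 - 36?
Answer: -25380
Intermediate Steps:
L = 73
(397 + L)*(-54) = (397 + 73)*(-54) = 470*(-54) = -25380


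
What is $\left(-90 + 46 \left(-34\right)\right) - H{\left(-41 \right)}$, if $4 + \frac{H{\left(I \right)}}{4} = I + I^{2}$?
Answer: $-8198$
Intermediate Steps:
$H{\left(I \right)} = -16 + 4 I + 4 I^{2}$ ($H{\left(I \right)} = -16 + 4 \left(I + I^{2}\right) = -16 + \left(4 I + 4 I^{2}\right) = -16 + 4 I + 4 I^{2}$)
$\left(-90 + 46 \left(-34\right)\right) - H{\left(-41 \right)} = \left(-90 + 46 \left(-34\right)\right) - \left(-16 + 4 \left(-41\right) + 4 \left(-41\right)^{2}\right) = \left(-90 - 1564\right) - \left(-16 - 164 + 4 \cdot 1681\right) = -1654 - \left(-16 - 164 + 6724\right) = -1654 - 6544 = -8198$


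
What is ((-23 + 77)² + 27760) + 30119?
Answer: 60795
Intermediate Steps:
((-23 + 77)² + 27760) + 30119 = (54² + 27760) + 30119 = (2916 + 27760) + 30119 = 30676 + 30119 = 60795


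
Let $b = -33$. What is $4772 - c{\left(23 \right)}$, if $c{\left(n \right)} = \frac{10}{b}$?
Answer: $\frac{157486}{33} \approx 4772.3$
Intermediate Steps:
$c{\left(n \right)} = - \frac{10}{33}$ ($c{\left(n \right)} = \frac{10}{-33} = 10 \left(- \frac{1}{33}\right) = - \frac{10}{33}$)
$4772 - c{\left(23 \right)} = 4772 - - \frac{10}{33} = 4772 + \frac{10}{33} = \frac{157486}{33}$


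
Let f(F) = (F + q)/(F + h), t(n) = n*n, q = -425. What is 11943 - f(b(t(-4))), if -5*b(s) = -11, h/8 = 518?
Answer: 247592447/20731 ≈ 11943.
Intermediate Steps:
h = 4144 (h = 8*518 = 4144)
t(n) = n²
b(s) = 11/5 (b(s) = -⅕*(-11) = 11/5)
f(F) = (-425 + F)/(4144 + F) (f(F) = (F - 425)/(F + 4144) = (-425 + F)/(4144 + F))
11943 - f(b(t(-4))) = 11943 - (-425 + 11/5)/(4144 + 11/5) = 11943 - (-2114)/(20731/5*5) = 11943 - 5*(-2114)/(20731*5) = 11943 - 1*(-2114/20731) = 11943 + 2114/20731 = 247592447/20731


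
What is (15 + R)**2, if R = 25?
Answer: 1600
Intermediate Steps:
(15 + R)**2 = (15 + 25)**2 = 40**2 = 1600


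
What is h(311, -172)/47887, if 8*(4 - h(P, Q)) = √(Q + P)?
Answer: 4/47887 - √139/383096 ≈ 5.2755e-5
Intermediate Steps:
h(P, Q) = 4 - √(P + Q)/8 (h(P, Q) = 4 - √(Q + P)/8 = 4 - √(P + Q)/8)
h(311, -172)/47887 = (4 - √(311 - 172)/8)/47887 = (4 - √139/8)*(1/47887) = 4/47887 - √139/383096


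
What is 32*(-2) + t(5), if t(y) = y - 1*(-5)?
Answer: -54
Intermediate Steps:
t(y) = 5 + y (t(y) = y + 5 = 5 + y)
32*(-2) + t(5) = 32*(-2) + (5 + 5) = -64 + 10 = -54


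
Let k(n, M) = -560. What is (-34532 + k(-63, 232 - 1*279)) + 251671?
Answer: 216579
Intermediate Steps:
(-34532 + k(-63, 232 - 1*279)) + 251671 = (-34532 - 560) + 251671 = -35092 + 251671 = 216579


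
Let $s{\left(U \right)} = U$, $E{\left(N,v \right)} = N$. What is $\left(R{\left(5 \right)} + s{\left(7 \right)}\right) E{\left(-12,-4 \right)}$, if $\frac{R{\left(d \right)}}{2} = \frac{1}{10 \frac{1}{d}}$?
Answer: $-96$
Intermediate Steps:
$R{\left(d \right)} = \frac{d}{5}$ ($R{\left(d \right)} = \frac{2}{10 \frac{1}{d}} = 2 \frac{d}{10} = \frac{d}{5}$)
$\left(R{\left(5 \right)} + s{\left(7 \right)}\right) E{\left(-12,-4 \right)} = \left(\frac{1}{5} \cdot 5 + 7\right) \left(-12\right) = \left(1 + 7\right) \left(-12\right) = 8 \left(-12\right) = -96$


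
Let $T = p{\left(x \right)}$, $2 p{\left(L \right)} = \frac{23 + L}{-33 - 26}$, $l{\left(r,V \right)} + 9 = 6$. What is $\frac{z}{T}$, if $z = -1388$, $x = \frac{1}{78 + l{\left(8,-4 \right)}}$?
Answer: $\frac{6141900}{863} \approx 7116.9$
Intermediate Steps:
$l{\left(r,V \right)} = -3$ ($l{\left(r,V \right)} = -9 + 6 = -3$)
$x = \frac{1}{75}$ ($x = \frac{1}{78 - 3} = \frac{1}{75} \approx 0.013333$)
$p{\left(L \right)} = - \frac{23}{118} - \frac{L}{118}$ ($p{\left(L \right)} = \frac{\left(23 + L\right) \frac{1}{-33 - 26}}{2} = \frac{\left(23 + L\right) \frac{1}{-59}}{2} = \frac{\left(23 + L\right) \left(- \frac{1}{59}\right)}{2} = \frac{- \frac{23}{59} - \frac{L}{59}}{2} = - \frac{23}{118} - \frac{L}{118}$)
$T = - \frac{863}{4425}$ ($T = - \frac{23}{118} - \frac{1}{8850} = - \frac{863}{4425} \approx -0.19503$)
$\frac{z}{T} = - \frac{1388}{- \frac{863}{4425}} = \left(-1388\right) \left(- \frac{4425}{863}\right) = \frac{6141900}{863}$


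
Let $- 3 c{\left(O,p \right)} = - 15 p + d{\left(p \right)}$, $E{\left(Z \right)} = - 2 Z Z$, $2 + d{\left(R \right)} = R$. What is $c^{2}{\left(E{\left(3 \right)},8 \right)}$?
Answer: $1444$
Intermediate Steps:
$d{\left(R \right)} = -2 + R$
$E{\left(Z \right)} = - 2 Z^{2}$
$c{\left(O,p \right)} = \frac{2}{3} + \frac{14 p}{3}$ ($c{\left(O,p \right)} = - \frac{- 15 p + \left(-2 + p\right)}{3} = - \frac{-2 - 14 p}{3} = \frac{2}{3} + \frac{14 p}{3}$)
$c^{2}{\left(E{\left(3 \right)},8 \right)} = \left(\frac{2}{3} + \frac{14}{3} \cdot 8\right)^{2} = \left(\frac{2}{3} + \frac{112}{3}\right)^{2} = 38^{2} = 1444$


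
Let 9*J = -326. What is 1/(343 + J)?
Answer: 9/2761 ≈ 0.0032597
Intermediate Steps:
J = -326/9 (J = (1/9)*(-326) = -326/9 ≈ -36.222)
1/(343 + J) = 1/(343 - 326/9) = 1/(2761/9) = 9/2761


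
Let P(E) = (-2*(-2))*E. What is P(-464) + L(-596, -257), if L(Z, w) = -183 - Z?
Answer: -1443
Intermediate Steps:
P(E) = 4*E
P(-464) + L(-596, -257) = 4*(-464) + (-183 - 1*(-596)) = -1856 + (-183 + 596) = -1856 + 413 = -1443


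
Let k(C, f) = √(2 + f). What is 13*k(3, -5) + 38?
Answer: 38 + 13*I*√3 ≈ 38.0 + 22.517*I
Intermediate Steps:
13*k(3, -5) + 38 = 13*√(2 - 5) + 38 = 13*√(-3) + 38 = 13*(I*√3) + 38 = 13*I*√3 + 38 = 38 + 13*I*√3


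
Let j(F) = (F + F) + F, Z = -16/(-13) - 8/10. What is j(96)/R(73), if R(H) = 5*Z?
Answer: 936/7 ≈ 133.71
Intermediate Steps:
Z = 28/65 (Z = -16*(-1/13) - 8*⅒ = 16/13 - ⅘ = 28/65 ≈ 0.43077)
j(F) = 3*F (j(F) = 2*F + F = 3*F)
R(H) = 28/13 (R(H) = 5*(28/65) = 28/13)
j(96)/R(73) = (3*96)/(28/13) = 288*(13/28) = 936/7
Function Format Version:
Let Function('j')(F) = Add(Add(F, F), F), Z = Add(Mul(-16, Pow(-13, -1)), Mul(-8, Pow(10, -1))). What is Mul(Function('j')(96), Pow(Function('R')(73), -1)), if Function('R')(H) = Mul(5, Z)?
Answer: Rational(936, 7) ≈ 133.71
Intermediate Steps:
Z = Rational(28, 65) (Z = Add(Mul(-16, Rational(-1, 13)), Mul(-8, Rational(1, 10))) = Add(Rational(16, 13), Rational(-4, 5)) = Rational(28, 65) ≈ 0.43077)
Function('j')(F) = Mul(3, F) (Function('j')(F) = Add(Mul(2, F), F) = Mul(3, F))
Function('R')(H) = Rational(28, 13) (Function('R')(H) = Mul(5, Rational(28, 65)) = Rational(28, 13))
Mul(Function('j')(96), Pow(Function('R')(73), -1)) = Mul(Mul(3, 96), Pow(Rational(28, 13), -1)) = Mul(288, Rational(13, 28)) = Rational(936, 7)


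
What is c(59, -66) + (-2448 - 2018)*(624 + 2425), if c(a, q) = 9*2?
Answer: -13616816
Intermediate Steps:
c(a, q) = 18
c(59, -66) + (-2448 - 2018)*(624 + 2425) = 18 + (-2448 - 2018)*(624 + 2425) = 18 - 4466*3049 = 18 - 13616834 = -13616816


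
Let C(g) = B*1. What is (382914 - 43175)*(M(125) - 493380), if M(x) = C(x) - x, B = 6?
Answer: -167660856761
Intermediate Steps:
C(g) = 6 (C(g) = 6*1 = 6)
M(x) = 6 - x
(382914 - 43175)*(M(125) - 493380) = (382914 - 43175)*((6 - 1*125) - 493380) = 339739*((6 - 125) - 493380) = 339739*(-119 - 493380) = 339739*(-493499) = -167660856761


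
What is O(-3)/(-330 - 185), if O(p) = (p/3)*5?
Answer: 1/103 ≈ 0.0097087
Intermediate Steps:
O(p) = 5*p/3 (O(p) = (p*(1/3))*5 = (p/3)*5 = 5*p/3)
O(-3)/(-330 - 185) = ((5/3)*(-3))/(-330 - 185) = -5/(-515) = -5*(-1/515) = 1/103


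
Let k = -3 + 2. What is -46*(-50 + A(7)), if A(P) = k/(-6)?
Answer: 6877/3 ≈ 2292.3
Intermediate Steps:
k = -1
A(P) = ⅙ (A(P) = -1/(-6) = -1*(-⅙) = ⅙)
-46*(-50 + A(7)) = -46*(-50 + ⅙) = -46*(-299/6) = 6877/3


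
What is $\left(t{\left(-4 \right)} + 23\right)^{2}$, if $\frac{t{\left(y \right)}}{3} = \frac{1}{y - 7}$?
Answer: $\frac{62500}{121} \approx 516.53$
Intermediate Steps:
$t{\left(y \right)} = \frac{3}{-7 + y}$ ($t{\left(y \right)} = \frac{3}{y - 7} = \frac{3}{-7 + y}$)
$\left(t{\left(-4 \right)} + 23\right)^{2} = \left(\frac{3}{-7 - 4} + 23\right)^{2} = \left(\frac{3}{-11} + 23\right)^{2} = \left(3 \left(- \frac{1}{11}\right) + 23\right)^{2} = \left(- \frac{3}{11} + 23\right)^{2} = \left(\frac{250}{11}\right)^{2} = \frac{62500}{121}$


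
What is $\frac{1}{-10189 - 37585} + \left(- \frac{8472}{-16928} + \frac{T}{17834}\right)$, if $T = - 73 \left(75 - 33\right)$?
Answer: $\frac{148072647739}{450708801964} \approx 0.32853$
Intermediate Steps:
$T = -3066$ ($T = \left(-73\right) 42 = -3066$)
$\frac{1}{-10189 - 37585} + \left(- \frac{8472}{-16928} + \frac{T}{17834}\right) = \frac{1}{-10189 - 37585} - \left(- \frac{1059}{2116} + \frac{1533}{8917}\right) = \frac{1}{-47774} - - \frac{6199275}{18868372} = - \frac{1}{47774} + \left(\frac{1059}{2116} - \frac{1533}{8917}\right) = - \frac{1}{47774} + \frac{6199275}{18868372} = \frac{148072647739}{450708801964}$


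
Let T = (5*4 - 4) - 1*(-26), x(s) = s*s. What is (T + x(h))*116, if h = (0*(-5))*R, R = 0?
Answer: 4872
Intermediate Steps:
h = 0 (h = (0*(-5))*0 = 0*0 = 0)
x(s) = s²
T = 42 (T = (20 - 4) + 26 = 16 + 26 = 42)
(T + x(h))*116 = (42 + 0²)*116 = (42 + 0)*116 = 42*116 = 4872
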